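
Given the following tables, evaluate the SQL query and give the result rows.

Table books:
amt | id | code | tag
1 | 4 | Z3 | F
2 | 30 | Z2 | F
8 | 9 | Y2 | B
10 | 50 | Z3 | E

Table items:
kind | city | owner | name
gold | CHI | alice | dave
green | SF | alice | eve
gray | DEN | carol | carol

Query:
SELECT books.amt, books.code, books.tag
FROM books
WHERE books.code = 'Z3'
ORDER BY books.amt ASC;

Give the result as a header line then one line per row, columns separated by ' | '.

== RESULT ==
books.amt | books.code | books.tag
1 | Z3 | F
10 | Z3 | E

Derivation:
After WHERE (2 rows):
books.amt | books.id | books.code | books.tag
1 | 4 | Z3 | F
10 | 50 | Z3 | E
After SELECT (2 rows):
books.amt | books.code | books.tag
1 | Z3 | F
10 | Z3 | E
After ORDER BY (2 rows):
books.amt | books.code | books.tag
1 | Z3 | F
10 | Z3 | E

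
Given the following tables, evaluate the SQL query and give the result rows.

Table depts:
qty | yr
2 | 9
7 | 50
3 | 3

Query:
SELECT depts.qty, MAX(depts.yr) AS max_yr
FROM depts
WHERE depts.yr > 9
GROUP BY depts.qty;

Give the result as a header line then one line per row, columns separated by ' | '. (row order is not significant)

== RESULT ==
depts.qty | max_yr
7 | 50

Derivation:
After WHERE (1 rows):
depts.qty | depts.yr
7 | 50
After GROUP BY (1 rows):
depts.qty | max_yr
7 | 50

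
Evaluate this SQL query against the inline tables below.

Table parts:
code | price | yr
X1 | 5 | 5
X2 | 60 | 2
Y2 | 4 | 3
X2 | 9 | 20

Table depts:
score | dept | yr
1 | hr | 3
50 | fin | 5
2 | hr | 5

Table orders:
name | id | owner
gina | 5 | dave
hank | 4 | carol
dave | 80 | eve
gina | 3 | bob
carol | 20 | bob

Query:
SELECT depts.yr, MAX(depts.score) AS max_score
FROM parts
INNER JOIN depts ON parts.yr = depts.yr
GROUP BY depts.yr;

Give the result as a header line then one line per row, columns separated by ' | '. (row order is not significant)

== RESULT ==
depts.yr | max_score
5 | 50
3 | 1

Derivation:
After JOIN depts (3 rows):
parts.code | parts.price | parts.yr | depts.score | depts.dept | depts.yr
X1 | 5 | 5 | 50 | fin | 5
X1 | 5 | 5 | 2 | hr | 5
Y2 | 4 | 3 | 1 | hr | 3
After GROUP BY (2 rows):
depts.yr | max_score
5 | 50
3 | 1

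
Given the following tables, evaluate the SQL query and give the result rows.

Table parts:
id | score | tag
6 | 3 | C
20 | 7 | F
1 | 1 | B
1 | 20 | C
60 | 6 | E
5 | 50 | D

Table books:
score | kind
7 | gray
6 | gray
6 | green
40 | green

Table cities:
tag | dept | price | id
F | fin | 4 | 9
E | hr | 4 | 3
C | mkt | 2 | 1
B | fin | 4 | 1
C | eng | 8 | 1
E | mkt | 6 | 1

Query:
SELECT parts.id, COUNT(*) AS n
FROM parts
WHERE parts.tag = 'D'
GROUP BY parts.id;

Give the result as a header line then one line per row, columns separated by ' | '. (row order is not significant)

== RESULT ==
parts.id | n
5 | 1

Derivation:
After WHERE (1 rows):
parts.id | parts.score | parts.tag
5 | 50 | D
After GROUP BY (1 rows):
parts.id | n
5 | 1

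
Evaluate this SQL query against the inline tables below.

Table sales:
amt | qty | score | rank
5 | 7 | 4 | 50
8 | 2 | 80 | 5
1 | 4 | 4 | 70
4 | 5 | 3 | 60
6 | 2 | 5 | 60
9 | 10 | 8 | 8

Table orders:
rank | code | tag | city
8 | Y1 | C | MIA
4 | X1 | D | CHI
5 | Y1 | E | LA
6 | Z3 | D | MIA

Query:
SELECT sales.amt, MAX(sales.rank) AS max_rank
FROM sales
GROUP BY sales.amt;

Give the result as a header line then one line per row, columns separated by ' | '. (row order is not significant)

After GROUP BY (6 rows):
sales.amt | max_rank
5 | 50
8 | 5
1 | 70
4 | 60
6 | 60
9 | 8

== RESULT ==
sales.amt | max_rank
5 | 50
8 | 5
1 | 70
4 | 60
6 | 60
9 | 8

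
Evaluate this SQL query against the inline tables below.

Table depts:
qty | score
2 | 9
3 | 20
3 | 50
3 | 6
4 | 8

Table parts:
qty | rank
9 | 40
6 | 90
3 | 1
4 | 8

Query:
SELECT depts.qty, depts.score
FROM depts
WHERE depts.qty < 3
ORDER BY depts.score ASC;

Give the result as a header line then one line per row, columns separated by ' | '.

After WHERE (1 rows):
depts.qty | depts.score
2 | 9
After SELECT (1 rows):
depts.qty | depts.score
2 | 9
After ORDER BY (1 rows):
depts.qty | depts.score
2 | 9

== RESULT ==
depts.qty | depts.score
2 | 9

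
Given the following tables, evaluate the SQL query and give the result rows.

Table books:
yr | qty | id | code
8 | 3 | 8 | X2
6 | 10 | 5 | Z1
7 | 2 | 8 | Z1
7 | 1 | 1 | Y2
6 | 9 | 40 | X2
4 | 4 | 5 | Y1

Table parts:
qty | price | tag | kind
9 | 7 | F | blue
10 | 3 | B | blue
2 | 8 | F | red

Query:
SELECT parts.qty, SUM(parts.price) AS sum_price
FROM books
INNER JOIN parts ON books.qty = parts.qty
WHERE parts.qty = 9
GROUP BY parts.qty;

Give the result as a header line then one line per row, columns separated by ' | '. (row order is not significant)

== RESULT ==
parts.qty | sum_price
9 | 7

Derivation:
After JOIN parts (3 rows):
books.yr | books.qty | books.id | books.code | parts.qty | parts.price | parts.tag | parts.kind
6 | 10 | 5 | Z1 | 10 | 3 | B | blue
7 | 2 | 8 | Z1 | 2 | 8 | F | red
6 | 9 | 40 | X2 | 9 | 7 | F | blue
After WHERE (1 rows):
books.yr | books.qty | books.id | books.code | parts.qty | parts.price | parts.tag | parts.kind
6 | 9 | 40 | X2 | 9 | 7 | F | blue
After GROUP BY (1 rows):
parts.qty | sum_price
9 | 7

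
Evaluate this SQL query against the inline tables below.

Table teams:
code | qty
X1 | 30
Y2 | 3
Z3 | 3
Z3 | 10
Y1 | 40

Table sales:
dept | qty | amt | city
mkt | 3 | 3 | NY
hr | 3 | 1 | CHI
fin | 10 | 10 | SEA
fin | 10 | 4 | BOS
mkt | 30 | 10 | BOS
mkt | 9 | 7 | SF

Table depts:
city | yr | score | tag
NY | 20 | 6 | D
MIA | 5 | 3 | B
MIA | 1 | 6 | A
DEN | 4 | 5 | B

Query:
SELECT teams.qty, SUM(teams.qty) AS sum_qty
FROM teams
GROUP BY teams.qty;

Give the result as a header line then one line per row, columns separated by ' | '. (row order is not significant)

== RESULT ==
teams.qty | sum_qty
30 | 30
3 | 6
10 | 10
40 | 40

Derivation:
After GROUP BY (4 rows):
teams.qty | sum_qty
30 | 30
3 | 6
10 | 10
40 | 40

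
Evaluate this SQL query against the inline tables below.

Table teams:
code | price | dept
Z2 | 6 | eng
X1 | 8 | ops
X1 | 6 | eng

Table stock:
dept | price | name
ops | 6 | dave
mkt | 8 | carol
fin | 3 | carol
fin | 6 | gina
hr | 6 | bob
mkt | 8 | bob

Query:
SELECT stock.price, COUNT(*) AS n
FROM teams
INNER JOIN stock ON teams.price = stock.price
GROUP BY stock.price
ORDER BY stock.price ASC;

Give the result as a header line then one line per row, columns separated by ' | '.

== RESULT ==
stock.price | n
6 | 6
8 | 2

Derivation:
After JOIN stock (8 rows):
teams.code | teams.price | teams.dept | stock.dept | stock.price | stock.name
Z2 | 6 | eng | ops | 6 | dave
Z2 | 6 | eng | fin | 6 | gina
Z2 | 6 | eng | hr | 6 | bob
X1 | 8 | ops | mkt | 8 | carol
X1 | 8 | ops | mkt | 8 | bob
X1 | 6 | eng | ops | 6 | dave
X1 | 6 | eng | fin | 6 | gina
X1 | 6 | eng | hr | 6 | bob
After GROUP BY (2 rows):
stock.price | n
6 | 6
8 | 2
After ORDER BY (2 rows):
stock.price | n
6 | 6
8 | 2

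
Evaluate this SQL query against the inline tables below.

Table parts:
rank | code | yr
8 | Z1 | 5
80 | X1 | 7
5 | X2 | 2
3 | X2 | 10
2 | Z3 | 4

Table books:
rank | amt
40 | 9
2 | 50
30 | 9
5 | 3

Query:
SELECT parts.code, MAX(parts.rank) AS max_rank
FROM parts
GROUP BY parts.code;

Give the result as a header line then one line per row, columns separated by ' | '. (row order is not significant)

== RESULT ==
parts.code | max_rank
Z1 | 8
X1 | 80
X2 | 5
Z3 | 2

Derivation:
After GROUP BY (4 rows):
parts.code | max_rank
Z1 | 8
X1 | 80
X2 | 5
Z3 | 2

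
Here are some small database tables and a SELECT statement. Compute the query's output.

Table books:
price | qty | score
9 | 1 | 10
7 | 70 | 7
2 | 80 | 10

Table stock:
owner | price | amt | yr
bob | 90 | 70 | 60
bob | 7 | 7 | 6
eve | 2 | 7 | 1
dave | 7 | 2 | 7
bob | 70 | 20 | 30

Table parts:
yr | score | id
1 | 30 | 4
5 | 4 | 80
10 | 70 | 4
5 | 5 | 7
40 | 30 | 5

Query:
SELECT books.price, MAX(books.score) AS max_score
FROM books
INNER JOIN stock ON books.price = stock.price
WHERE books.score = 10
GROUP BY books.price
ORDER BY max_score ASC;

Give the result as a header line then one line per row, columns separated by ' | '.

== RESULT ==
books.price | max_score
2 | 10

Derivation:
After JOIN stock (3 rows):
books.price | books.qty | books.score | stock.owner | stock.price | stock.amt | stock.yr
7 | 70 | 7 | bob | 7 | 7 | 6
7 | 70 | 7 | dave | 7 | 2 | 7
2 | 80 | 10 | eve | 2 | 7 | 1
After WHERE (1 rows):
books.price | books.qty | books.score | stock.owner | stock.price | stock.amt | stock.yr
2 | 80 | 10 | eve | 2 | 7 | 1
After GROUP BY (1 rows):
books.price | max_score
2 | 10
After ORDER BY (1 rows):
books.price | max_score
2 | 10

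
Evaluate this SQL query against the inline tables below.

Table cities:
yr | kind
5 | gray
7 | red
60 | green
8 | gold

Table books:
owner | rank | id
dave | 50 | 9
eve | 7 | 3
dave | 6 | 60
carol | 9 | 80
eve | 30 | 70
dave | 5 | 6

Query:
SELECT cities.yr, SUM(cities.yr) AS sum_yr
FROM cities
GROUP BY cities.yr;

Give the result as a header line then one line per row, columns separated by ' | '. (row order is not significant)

== RESULT ==
cities.yr | sum_yr
5 | 5
7 | 7
60 | 60
8 | 8

Derivation:
After GROUP BY (4 rows):
cities.yr | sum_yr
5 | 5
7 | 7
60 | 60
8 | 8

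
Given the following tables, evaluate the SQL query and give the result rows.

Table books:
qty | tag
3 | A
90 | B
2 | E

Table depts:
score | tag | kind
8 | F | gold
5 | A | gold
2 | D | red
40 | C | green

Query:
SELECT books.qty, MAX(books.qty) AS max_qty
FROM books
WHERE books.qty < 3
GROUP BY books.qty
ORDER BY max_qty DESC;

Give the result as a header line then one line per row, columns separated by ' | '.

After WHERE (1 rows):
books.qty | books.tag
2 | E
After GROUP BY (1 rows):
books.qty | max_qty
2 | 2
After ORDER BY (1 rows):
books.qty | max_qty
2 | 2

== RESULT ==
books.qty | max_qty
2 | 2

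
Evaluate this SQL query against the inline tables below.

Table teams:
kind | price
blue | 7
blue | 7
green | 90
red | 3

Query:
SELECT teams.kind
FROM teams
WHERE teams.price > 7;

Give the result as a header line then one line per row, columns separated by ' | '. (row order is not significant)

After WHERE (1 rows):
teams.kind | teams.price
green | 90
After SELECT (1 rows):
teams.kind
green

== RESULT ==
teams.kind
green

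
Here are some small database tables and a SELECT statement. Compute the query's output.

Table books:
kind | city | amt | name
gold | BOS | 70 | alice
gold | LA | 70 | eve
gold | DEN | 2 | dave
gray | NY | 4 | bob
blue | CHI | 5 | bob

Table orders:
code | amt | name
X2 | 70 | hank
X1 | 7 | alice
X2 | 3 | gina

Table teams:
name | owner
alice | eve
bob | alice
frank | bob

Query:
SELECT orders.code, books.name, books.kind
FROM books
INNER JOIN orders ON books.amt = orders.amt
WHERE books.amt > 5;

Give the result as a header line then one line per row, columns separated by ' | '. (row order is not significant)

== RESULT ==
orders.code | books.name | books.kind
X2 | alice | gold
X2 | eve | gold

Derivation:
After JOIN orders (2 rows):
books.kind | books.city | books.amt | books.name | orders.code | orders.amt | orders.name
gold | BOS | 70 | alice | X2 | 70 | hank
gold | LA | 70 | eve | X2 | 70 | hank
After WHERE (2 rows):
books.kind | books.city | books.amt | books.name | orders.code | orders.amt | orders.name
gold | BOS | 70 | alice | X2 | 70 | hank
gold | LA | 70 | eve | X2 | 70 | hank
After SELECT (2 rows):
orders.code | books.name | books.kind
X2 | alice | gold
X2 | eve | gold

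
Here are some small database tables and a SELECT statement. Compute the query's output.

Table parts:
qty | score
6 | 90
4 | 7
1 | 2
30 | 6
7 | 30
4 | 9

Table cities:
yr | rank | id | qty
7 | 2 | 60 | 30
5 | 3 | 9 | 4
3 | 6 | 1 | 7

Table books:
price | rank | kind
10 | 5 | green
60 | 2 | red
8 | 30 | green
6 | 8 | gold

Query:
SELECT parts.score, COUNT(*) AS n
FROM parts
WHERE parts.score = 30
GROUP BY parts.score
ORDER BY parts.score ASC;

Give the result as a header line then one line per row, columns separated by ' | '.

== RESULT ==
parts.score | n
30 | 1

Derivation:
After WHERE (1 rows):
parts.qty | parts.score
7 | 30
After GROUP BY (1 rows):
parts.score | n
30 | 1
After ORDER BY (1 rows):
parts.score | n
30 | 1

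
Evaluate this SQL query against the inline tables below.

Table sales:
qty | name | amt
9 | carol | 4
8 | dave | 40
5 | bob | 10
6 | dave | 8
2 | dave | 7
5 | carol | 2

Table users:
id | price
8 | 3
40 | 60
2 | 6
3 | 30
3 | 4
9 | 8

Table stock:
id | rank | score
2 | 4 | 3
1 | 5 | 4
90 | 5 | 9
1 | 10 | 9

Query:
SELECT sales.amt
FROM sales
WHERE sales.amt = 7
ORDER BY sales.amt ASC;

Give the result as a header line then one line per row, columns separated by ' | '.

== RESULT ==
sales.amt
7

Derivation:
After WHERE (1 rows):
sales.qty | sales.name | sales.amt
2 | dave | 7
After SELECT (1 rows):
sales.amt
7
After ORDER BY (1 rows):
sales.amt
7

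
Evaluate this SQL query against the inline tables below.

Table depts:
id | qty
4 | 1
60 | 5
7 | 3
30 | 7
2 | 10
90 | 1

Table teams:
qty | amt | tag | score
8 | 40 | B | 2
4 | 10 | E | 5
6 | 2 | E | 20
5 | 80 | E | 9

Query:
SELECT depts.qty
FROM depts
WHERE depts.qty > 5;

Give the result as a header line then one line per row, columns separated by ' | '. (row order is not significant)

== RESULT ==
depts.qty
7
10

Derivation:
After WHERE (2 rows):
depts.id | depts.qty
30 | 7
2 | 10
After SELECT (2 rows):
depts.qty
7
10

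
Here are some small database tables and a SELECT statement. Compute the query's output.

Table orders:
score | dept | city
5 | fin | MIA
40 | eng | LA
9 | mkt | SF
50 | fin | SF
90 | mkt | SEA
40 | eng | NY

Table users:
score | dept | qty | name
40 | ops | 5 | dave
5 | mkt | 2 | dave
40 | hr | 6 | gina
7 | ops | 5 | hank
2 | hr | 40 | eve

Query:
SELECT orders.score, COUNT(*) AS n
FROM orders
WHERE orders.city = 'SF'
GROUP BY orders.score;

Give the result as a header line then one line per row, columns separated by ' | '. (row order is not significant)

After WHERE (2 rows):
orders.score | orders.dept | orders.city
9 | mkt | SF
50 | fin | SF
After GROUP BY (2 rows):
orders.score | n
9 | 1
50 | 1

== RESULT ==
orders.score | n
9 | 1
50 | 1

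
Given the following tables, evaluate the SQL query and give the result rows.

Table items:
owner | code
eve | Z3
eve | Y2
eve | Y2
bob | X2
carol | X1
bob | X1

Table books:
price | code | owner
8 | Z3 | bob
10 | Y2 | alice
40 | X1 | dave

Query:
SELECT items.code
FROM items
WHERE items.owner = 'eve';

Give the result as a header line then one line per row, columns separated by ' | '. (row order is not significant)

== RESULT ==
items.code
Z3
Y2
Y2

Derivation:
After WHERE (3 rows):
items.owner | items.code
eve | Z3
eve | Y2
eve | Y2
After SELECT (3 rows):
items.code
Z3
Y2
Y2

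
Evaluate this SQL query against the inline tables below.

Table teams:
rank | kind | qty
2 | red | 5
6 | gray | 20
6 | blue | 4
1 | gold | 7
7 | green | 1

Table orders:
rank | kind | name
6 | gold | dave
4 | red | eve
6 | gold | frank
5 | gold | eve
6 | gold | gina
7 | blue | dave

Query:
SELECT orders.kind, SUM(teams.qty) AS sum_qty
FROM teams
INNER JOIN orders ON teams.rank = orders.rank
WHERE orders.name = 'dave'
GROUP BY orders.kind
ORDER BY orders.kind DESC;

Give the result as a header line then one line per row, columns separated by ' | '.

After JOIN orders (7 rows):
teams.rank | teams.kind | teams.qty | orders.rank | orders.kind | orders.name
6 | gray | 20 | 6 | gold | dave
6 | gray | 20 | 6 | gold | frank
6 | gray | 20 | 6 | gold | gina
6 | blue | 4 | 6 | gold | dave
6 | blue | 4 | 6 | gold | frank
6 | blue | 4 | 6 | gold | gina
7 | green | 1 | 7 | blue | dave
After WHERE (3 rows):
teams.rank | teams.kind | teams.qty | orders.rank | orders.kind | orders.name
6 | gray | 20 | 6 | gold | dave
6 | blue | 4 | 6 | gold | dave
7 | green | 1 | 7 | blue | dave
After GROUP BY (2 rows):
orders.kind | sum_qty
gold | 24
blue | 1
After ORDER BY (2 rows):
orders.kind | sum_qty
gold | 24
blue | 1

== RESULT ==
orders.kind | sum_qty
gold | 24
blue | 1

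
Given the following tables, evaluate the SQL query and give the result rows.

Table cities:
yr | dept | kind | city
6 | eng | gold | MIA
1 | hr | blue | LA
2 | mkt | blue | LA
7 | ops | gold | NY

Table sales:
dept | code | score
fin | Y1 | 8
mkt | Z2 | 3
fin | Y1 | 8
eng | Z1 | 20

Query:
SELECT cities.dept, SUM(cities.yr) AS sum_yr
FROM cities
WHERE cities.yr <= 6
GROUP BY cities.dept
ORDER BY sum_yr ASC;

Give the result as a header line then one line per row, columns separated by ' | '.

After WHERE (3 rows):
cities.yr | cities.dept | cities.kind | cities.city
6 | eng | gold | MIA
1 | hr | blue | LA
2 | mkt | blue | LA
After GROUP BY (3 rows):
cities.dept | sum_yr
eng | 6
hr | 1
mkt | 2
After ORDER BY (3 rows):
cities.dept | sum_yr
hr | 1
mkt | 2
eng | 6

== RESULT ==
cities.dept | sum_yr
hr | 1
mkt | 2
eng | 6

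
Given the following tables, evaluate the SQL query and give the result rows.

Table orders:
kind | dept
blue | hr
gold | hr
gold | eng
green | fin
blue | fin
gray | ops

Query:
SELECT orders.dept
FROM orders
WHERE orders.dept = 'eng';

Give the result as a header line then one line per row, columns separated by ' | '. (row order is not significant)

== RESULT ==
orders.dept
eng

Derivation:
After WHERE (1 rows):
orders.kind | orders.dept
gold | eng
After SELECT (1 rows):
orders.dept
eng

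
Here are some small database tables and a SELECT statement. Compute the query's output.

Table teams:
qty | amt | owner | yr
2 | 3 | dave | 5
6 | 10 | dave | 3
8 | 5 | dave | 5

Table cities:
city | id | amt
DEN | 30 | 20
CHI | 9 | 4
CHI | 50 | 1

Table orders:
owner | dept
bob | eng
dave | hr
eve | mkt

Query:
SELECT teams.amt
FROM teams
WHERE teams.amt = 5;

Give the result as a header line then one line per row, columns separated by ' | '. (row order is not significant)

After WHERE (1 rows):
teams.qty | teams.amt | teams.owner | teams.yr
8 | 5 | dave | 5
After SELECT (1 rows):
teams.amt
5

== RESULT ==
teams.amt
5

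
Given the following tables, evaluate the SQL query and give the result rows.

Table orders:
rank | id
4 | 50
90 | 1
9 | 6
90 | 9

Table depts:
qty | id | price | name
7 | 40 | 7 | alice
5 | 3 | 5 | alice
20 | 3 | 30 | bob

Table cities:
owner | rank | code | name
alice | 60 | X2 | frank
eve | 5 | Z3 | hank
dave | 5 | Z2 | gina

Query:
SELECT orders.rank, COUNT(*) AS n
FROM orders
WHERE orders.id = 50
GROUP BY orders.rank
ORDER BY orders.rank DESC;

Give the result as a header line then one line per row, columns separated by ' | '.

After WHERE (1 rows):
orders.rank | orders.id
4 | 50
After GROUP BY (1 rows):
orders.rank | n
4 | 1
After ORDER BY (1 rows):
orders.rank | n
4 | 1

== RESULT ==
orders.rank | n
4 | 1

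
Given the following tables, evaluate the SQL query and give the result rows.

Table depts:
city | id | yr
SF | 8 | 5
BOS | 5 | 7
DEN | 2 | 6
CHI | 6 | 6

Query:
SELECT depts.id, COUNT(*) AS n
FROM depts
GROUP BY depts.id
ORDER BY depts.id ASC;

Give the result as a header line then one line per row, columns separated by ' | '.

== RESULT ==
depts.id | n
2 | 1
5 | 1
6 | 1
8 | 1

Derivation:
After GROUP BY (4 rows):
depts.id | n
8 | 1
5 | 1
2 | 1
6 | 1
After ORDER BY (4 rows):
depts.id | n
2 | 1
5 | 1
6 | 1
8 | 1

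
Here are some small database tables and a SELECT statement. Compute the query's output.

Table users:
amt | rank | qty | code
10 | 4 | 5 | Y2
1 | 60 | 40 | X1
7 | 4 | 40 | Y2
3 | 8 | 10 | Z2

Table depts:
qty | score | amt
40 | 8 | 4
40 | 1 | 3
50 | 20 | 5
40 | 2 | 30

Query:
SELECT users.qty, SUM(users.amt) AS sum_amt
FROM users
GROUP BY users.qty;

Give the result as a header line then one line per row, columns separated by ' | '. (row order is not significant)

After GROUP BY (3 rows):
users.qty | sum_amt
5 | 10
40 | 8
10 | 3

== RESULT ==
users.qty | sum_amt
5 | 10
40 | 8
10 | 3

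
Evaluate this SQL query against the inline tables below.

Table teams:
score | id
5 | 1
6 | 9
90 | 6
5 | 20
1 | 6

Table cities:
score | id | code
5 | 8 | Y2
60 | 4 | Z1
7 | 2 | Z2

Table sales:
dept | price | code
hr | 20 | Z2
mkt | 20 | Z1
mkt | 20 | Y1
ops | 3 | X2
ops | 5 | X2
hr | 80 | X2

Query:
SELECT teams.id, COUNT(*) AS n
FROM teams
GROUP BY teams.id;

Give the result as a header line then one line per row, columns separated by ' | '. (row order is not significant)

After GROUP BY (4 rows):
teams.id | n
1 | 1
9 | 1
6 | 2
20 | 1

== RESULT ==
teams.id | n
1 | 1
9 | 1
6 | 2
20 | 1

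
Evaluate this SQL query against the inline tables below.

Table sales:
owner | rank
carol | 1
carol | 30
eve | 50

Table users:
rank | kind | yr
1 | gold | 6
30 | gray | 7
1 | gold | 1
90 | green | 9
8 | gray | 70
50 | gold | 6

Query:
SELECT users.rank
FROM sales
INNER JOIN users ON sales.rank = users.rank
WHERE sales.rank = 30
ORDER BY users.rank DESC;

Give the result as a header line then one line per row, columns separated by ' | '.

After JOIN users (4 rows):
sales.owner | sales.rank | users.rank | users.kind | users.yr
carol | 1 | 1 | gold | 6
carol | 1 | 1 | gold | 1
carol | 30 | 30 | gray | 7
eve | 50 | 50 | gold | 6
After WHERE (1 rows):
sales.owner | sales.rank | users.rank | users.kind | users.yr
carol | 30 | 30 | gray | 7
After SELECT (1 rows):
users.rank
30
After ORDER BY (1 rows):
users.rank
30

== RESULT ==
users.rank
30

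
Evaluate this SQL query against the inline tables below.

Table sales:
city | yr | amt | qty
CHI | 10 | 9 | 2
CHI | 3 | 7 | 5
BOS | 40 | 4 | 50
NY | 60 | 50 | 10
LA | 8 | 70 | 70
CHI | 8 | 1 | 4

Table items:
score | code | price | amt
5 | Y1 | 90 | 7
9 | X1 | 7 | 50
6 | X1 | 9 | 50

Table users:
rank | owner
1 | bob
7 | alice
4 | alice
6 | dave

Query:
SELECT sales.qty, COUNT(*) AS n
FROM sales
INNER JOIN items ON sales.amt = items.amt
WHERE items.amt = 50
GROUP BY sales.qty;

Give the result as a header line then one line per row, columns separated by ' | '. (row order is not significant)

After JOIN items (3 rows):
sales.city | sales.yr | sales.amt | sales.qty | items.score | items.code | items.price | items.amt
CHI | 3 | 7 | 5 | 5 | Y1 | 90 | 7
NY | 60 | 50 | 10 | 9 | X1 | 7 | 50
NY | 60 | 50 | 10 | 6 | X1 | 9 | 50
After WHERE (2 rows):
sales.city | sales.yr | sales.amt | sales.qty | items.score | items.code | items.price | items.amt
NY | 60 | 50 | 10 | 9 | X1 | 7 | 50
NY | 60 | 50 | 10 | 6 | X1 | 9 | 50
After GROUP BY (1 rows):
sales.qty | n
10 | 2

== RESULT ==
sales.qty | n
10 | 2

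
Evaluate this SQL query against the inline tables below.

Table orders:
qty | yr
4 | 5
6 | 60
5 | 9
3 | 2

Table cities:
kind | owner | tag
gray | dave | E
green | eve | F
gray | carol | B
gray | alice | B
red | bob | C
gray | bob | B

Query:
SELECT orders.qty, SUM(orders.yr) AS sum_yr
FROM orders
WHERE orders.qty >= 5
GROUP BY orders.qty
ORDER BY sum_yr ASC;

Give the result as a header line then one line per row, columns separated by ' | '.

After WHERE (2 rows):
orders.qty | orders.yr
6 | 60
5 | 9
After GROUP BY (2 rows):
orders.qty | sum_yr
6 | 60
5 | 9
After ORDER BY (2 rows):
orders.qty | sum_yr
5 | 9
6 | 60

== RESULT ==
orders.qty | sum_yr
5 | 9
6 | 60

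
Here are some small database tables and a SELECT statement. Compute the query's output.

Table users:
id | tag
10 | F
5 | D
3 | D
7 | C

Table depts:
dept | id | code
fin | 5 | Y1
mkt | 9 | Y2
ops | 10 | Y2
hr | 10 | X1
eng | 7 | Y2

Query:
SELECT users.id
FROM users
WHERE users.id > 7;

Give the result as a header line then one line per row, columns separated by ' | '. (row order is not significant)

After WHERE (1 rows):
users.id | users.tag
10 | F
After SELECT (1 rows):
users.id
10

== RESULT ==
users.id
10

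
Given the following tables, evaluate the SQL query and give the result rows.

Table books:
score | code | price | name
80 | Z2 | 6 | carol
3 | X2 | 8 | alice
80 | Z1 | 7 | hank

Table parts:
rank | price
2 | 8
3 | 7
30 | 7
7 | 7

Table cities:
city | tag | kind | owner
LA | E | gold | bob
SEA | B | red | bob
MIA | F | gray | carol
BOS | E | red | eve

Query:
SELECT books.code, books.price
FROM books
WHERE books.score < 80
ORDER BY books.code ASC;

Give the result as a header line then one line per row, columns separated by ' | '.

After WHERE (1 rows):
books.score | books.code | books.price | books.name
3 | X2 | 8 | alice
After SELECT (1 rows):
books.code | books.price
X2 | 8
After ORDER BY (1 rows):
books.code | books.price
X2 | 8

== RESULT ==
books.code | books.price
X2 | 8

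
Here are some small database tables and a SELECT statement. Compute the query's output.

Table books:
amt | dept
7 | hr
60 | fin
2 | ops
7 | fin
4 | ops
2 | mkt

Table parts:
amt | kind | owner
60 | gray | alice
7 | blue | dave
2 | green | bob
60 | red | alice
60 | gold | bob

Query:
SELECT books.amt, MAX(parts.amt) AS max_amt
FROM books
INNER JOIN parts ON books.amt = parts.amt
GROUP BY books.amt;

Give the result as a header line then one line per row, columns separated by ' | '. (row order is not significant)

== RESULT ==
books.amt | max_amt
7 | 7
60 | 60
2 | 2

Derivation:
After JOIN parts (7 rows):
books.amt | books.dept | parts.amt | parts.kind | parts.owner
7 | hr | 7 | blue | dave
60 | fin | 60 | gray | alice
60 | fin | 60 | red | alice
60 | fin | 60 | gold | bob
2 | ops | 2 | green | bob
7 | fin | 7 | blue | dave
2 | mkt | 2 | green | bob
After GROUP BY (3 rows):
books.amt | max_amt
7 | 7
60 | 60
2 | 2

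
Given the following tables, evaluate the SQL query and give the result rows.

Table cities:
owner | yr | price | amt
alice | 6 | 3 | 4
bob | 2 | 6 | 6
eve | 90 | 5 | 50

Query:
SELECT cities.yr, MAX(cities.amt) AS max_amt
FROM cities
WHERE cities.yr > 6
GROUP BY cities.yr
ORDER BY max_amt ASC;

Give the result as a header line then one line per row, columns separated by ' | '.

After WHERE (1 rows):
cities.owner | cities.yr | cities.price | cities.amt
eve | 90 | 5 | 50
After GROUP BY (1 rows):
cities.yr | max_amt
90 | 50
After ORDER BY (1 rows):
cities.yr | max_amt
90 | 50

== RESULT ==
cities.yr | max_amt
90 | 50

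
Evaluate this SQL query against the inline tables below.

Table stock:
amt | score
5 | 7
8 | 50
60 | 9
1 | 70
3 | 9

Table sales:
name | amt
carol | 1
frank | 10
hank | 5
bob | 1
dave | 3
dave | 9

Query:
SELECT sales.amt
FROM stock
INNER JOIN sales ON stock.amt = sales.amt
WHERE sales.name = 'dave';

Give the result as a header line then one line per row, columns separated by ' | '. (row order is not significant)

== RESULT ==
sales.amt
3

Derivation:
After JOIN sales (4 rows):
stock.amt | stock.score | sales.name | sales.amt
5 | 7 | hank | 5
1 | 70 | carol | 1
1 | 70 | bob | 1
3 | 9 | dave | 3
After WHERE (1 rows):
stock.amt | stock.score | sales.name | sales.amt
3 | 9 | dave | 3
After SELECT (1 rows):
sales.amt
3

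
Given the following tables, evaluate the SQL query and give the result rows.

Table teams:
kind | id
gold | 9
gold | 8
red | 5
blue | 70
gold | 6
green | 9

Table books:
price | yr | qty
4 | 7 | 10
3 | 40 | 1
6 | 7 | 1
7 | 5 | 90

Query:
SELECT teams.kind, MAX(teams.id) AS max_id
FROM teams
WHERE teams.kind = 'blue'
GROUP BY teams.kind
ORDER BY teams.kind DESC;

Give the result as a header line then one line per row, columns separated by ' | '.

== RESULT ==
teams.kind | max_id
blue | 70

Derivation:
After WHERE (1 rows):
teams.kind | teams.id
blue | 70
After GROUP BY (1 rows):
teams.kind | max_id
blue | 70
After ORDER BY (1 rows):
teams.kind | max_id
blue | 70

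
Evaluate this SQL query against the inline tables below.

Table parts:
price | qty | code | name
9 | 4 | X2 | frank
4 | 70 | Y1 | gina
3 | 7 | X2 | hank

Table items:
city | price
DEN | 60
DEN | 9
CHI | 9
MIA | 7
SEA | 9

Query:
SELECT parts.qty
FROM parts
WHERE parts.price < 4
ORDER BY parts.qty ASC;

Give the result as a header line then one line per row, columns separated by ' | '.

== RESULT ==
parts.qty
7

Derivation:
After WHERE (1 rows):
parts.price | parts.qty | parts.code | parts.name
3 | 7 | X2 | hank
After SELECT (1 rows):
parts.qty
7
After ORDER BY (1 rows):
parts.qty
7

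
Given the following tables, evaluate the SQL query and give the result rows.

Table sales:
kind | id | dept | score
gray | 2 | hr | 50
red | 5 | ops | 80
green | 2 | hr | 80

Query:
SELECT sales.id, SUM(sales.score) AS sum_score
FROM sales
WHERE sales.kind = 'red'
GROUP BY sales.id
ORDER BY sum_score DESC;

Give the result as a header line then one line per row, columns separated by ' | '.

== RESULT ==
sales.id | sum_score
5 | 80

Derivation:
After WHERE (1 rows):
sales.kind | sales.id | sales.dept | sales.score
red | 5 | ops | 80
After GROUP BY (1 rows):
sales.id | sum_score
5 | 80
After ORDER BY (1 rows):
sales.id | sum_score
5 | 80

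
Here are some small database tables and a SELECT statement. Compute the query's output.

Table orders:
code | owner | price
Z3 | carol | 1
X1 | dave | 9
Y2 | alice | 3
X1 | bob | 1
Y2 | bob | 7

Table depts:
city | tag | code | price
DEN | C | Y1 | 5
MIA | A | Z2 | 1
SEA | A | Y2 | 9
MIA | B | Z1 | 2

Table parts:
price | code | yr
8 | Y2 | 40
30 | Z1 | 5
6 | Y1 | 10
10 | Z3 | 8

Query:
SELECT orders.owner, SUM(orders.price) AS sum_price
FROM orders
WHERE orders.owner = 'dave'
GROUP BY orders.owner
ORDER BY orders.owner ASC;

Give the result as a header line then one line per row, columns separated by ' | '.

After WHERE (1 rows):
orders.code | orders.owner | orders.price
X1 | dave | 9
After GROUP BY (1 rows):
orders.owner | sum_price
dave | 9
After ORDER BY (1 rows):
orders.owner | sum_price
dave | 9

== RESULT ==
orders.owner | sum_price
dave | 9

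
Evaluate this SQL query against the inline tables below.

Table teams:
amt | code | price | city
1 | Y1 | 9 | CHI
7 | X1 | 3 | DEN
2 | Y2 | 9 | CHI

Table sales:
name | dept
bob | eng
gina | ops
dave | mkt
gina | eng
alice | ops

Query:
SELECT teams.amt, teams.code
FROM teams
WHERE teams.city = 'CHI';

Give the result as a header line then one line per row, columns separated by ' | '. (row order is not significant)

After WHERE (2 rows):
teams.amt | teams.code | teams.price | teams.city
1 | Y1 | 9 | CHI
2 | Y2 | 9 | CHI
After SELECT (2 rows):
teams.amt | teams.code
1 | Y1
2 | Y2

== RESULT ==
teams.amt | teams.code
1 | Y1
2 | Y2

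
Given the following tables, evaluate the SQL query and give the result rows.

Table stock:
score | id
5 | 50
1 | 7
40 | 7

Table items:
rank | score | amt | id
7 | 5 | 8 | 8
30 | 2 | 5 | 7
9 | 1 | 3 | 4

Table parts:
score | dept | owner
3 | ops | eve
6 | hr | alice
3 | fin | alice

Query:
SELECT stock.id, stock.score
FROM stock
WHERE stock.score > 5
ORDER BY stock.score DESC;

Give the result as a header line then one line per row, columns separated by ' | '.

After WHERE (1 rows):
stock.score | stock.id
40 | 7
After SELECT (1 rows):
stock.id | stock.score
7 | 40
After ORDER BY (1 rows):
stock.id | stock.score
7 | 40

== RESULT ==
stock.id | stock.score
7 | 40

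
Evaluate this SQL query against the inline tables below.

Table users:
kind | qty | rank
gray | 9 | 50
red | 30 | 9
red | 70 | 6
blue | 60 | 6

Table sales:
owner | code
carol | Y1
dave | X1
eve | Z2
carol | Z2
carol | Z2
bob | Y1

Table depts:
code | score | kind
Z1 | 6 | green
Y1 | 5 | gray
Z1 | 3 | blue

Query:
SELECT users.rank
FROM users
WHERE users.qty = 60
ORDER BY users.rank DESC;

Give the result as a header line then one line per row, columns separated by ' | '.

After WHERE (1 rows):
users.kind | users.qty | users.rank
blue | 60 | 6
After SELECT (1 rows):
users.rank
6
After ORDER BY (1 rows):
users.rank
6

== RESULT ==
users.rank
6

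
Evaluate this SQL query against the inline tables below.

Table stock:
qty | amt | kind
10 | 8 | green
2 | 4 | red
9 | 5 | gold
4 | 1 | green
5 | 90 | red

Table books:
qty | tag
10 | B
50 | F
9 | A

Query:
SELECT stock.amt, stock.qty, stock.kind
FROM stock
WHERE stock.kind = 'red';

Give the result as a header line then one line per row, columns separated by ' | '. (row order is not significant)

== RESULT ==
stock.amt | stock.qty | stock.kind
4 | 2 | red
90 | 5 | red

Derivation:
After WHERE (2 rows):
stock.qty | stock.amt | stock.kind
2 | 4 | red
5 | 90 | red
After SELECT (2 rows):
stock.amt | stock.qty | stock.kind
4 | 2 | red
90 | 5 | red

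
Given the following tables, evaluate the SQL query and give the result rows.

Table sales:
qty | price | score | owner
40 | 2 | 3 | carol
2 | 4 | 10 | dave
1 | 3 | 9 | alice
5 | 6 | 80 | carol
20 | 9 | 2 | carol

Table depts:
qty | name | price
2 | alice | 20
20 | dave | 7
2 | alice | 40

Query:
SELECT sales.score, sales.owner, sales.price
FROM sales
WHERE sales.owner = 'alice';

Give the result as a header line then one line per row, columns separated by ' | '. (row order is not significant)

After WHERE (1 rows):
sales.qty | sales.price | sales.score | sales.owner
1 | 3 | 9 | alice
After SELECT (1 rows):
sales.score | sales.owner | sales.price
9 | alice | 3

== RESULT ==
sales.score | sales.owner | sales.price
9 | alice | 3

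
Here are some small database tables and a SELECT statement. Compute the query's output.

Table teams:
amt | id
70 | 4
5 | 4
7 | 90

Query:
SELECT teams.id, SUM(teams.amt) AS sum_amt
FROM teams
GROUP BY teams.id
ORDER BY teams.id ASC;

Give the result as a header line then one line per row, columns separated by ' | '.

== RESULT ==
teams.id | sum_amt
4 | 75
90 | 7

Derivation:
After GROUP BY (2 rows):
teams.id | sum_amt
4 | 75
90 | 7
After ORDER BY (2 rows):
teams.id | sum_amt
4 | 75
90 | 7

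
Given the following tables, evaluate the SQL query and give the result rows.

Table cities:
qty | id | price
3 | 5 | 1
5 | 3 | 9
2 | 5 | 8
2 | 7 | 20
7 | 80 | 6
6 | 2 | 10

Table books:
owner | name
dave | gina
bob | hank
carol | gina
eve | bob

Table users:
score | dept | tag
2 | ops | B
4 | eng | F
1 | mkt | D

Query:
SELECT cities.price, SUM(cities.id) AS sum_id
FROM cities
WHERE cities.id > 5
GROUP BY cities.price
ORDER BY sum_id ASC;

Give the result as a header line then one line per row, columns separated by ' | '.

After WHERE (2 rows):
cities.qty | cities.id | cities.price
2 | 7 | 20
7 | 80 | 6
After GROUP BY (2 rows):
cities.price | sum_id
20 | 7
6 | 80
After ORDER BY (2 rows):
cities.price | sum_id
20 | 7
6 | 80

== RESULT ==
cities.price | sum_id
20 | 7
6 | 80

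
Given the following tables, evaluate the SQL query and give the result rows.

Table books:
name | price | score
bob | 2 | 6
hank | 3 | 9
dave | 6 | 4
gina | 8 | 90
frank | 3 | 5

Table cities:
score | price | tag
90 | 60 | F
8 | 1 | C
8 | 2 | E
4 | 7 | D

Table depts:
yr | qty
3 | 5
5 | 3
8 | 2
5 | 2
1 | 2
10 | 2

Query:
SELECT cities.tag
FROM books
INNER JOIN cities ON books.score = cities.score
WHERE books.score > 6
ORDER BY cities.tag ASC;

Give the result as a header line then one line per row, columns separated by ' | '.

== RESULT ==
cities.tag
F

Derivation:
After JOIN cities (2 rows):
books.name | books.price | books.score | cities.score | cities.price | cities.tag
dave | 6 | 4 | 4 | 7 | D
gina | 8 | 90 | 90 | 60 | F
After WHERE (1 rows):
books.name | books.price | books.score | cities.score | cities.price | cities.tag
gina | 8 | 90 | 90 | 60 | F
After SELECT (1 rows):
cities.tag
F
After ORDER BY (1 rows):
cities.tag
F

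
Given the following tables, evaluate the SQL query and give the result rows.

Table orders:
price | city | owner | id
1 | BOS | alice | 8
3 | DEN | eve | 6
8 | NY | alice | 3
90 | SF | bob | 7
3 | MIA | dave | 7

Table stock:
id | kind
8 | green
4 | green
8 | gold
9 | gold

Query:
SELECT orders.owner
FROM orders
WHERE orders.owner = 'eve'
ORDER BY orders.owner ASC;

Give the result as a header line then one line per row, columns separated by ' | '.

== RESULT ==
orders.owner
eve

Derivation:
After WHERE (1 rows):
orders.price | orders.city | orders.owner | orders.id
3 | DEN | eve | 6
After SELECT (1 rows):
orders.owner
eve
After ORDER BY (1 rows):
orders.owner
eve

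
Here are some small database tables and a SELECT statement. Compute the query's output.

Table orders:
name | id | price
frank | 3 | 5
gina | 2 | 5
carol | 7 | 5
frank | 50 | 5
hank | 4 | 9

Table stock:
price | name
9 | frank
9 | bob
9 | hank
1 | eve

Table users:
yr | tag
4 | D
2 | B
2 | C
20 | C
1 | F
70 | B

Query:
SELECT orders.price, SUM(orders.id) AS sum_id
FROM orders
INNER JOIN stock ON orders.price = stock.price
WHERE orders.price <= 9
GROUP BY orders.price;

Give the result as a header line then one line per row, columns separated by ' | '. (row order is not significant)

After JOIN stock (3 rows):
orders.name | orders.id | orders.price | stock.price | stock.name
hank | 4 | 9 | 9 | frank
hank | 4 | 9 | 9 | bob
hank | 4 | 9 | 9 | hank
After WHERE (3 rows):
orders.name | orders.id | orders.price | stock.price | stock.name
hank | 4 | 9 | 9 | frank
hank | 4 | 9 | 9 | bob
hank | 4 | 9 | 9 | hank
After GROUP BY (1 rows):
orders.price | sum_id
9 | 12

== RESULT ==
orders.price | sum_id
9 | 12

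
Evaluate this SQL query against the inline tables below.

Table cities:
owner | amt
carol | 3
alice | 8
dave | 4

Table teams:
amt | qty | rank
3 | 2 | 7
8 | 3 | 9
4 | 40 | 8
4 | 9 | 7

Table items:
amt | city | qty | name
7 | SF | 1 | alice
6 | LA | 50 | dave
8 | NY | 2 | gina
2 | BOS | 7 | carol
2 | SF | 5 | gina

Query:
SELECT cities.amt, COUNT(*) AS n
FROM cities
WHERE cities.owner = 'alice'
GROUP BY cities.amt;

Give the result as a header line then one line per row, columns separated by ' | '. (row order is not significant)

== RESULT ==
cities.amt | n
8 | 1

Derivation:
After WHERE (1 rows):
cities.owner | cities.amt
alice | 8
After GROUP BY (1 rows):
cities.amt | n
8 | 1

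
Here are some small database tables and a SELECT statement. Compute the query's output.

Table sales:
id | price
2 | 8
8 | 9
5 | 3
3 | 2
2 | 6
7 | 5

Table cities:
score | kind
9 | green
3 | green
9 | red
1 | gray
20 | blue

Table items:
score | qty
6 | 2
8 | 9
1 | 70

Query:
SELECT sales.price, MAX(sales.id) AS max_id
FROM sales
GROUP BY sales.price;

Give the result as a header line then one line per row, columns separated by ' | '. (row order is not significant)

After GROUP BY (6 rows):
sales.price | max_id
8 | 2
9 | 8
3 | 5
2 | 3
6 | 2
5 | 7

== RESULT ==
sales.price | max_id
8 | 2
9 | 8
3 | 5
2 | 3
6 | 2
5 | 7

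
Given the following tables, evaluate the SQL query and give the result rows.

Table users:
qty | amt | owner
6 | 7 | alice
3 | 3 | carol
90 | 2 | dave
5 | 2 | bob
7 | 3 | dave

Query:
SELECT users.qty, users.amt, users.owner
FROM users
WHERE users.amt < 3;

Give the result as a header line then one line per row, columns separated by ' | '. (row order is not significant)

After WHERE (2 rows):
users.qty | users.amt | users.owner
90 | 2 | dave
5 | 2 | bob
After SELECT (2 rows):
users.qty | users.amt | users.owner
90 | 2 | dave
5 | 2 | bob

== RESULT ==
users.qty | users.amt | users.owner
90 | 2 | dave
5 | 2 | bob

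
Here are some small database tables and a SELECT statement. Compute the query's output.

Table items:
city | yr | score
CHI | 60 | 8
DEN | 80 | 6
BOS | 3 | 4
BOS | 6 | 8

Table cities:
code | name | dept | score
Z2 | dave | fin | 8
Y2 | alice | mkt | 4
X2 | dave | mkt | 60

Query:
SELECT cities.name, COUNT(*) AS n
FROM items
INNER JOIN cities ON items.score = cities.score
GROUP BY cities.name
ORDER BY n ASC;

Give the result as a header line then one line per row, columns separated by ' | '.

After JOIN cities (3 rows):
items.city | items.yr | items.score | cities.code | cities.name | cities.dept | cities.score
CHI | 60 | 8 | Z2 | dave | fin | 8
BOS | 3 | 4 | Y2 | alice | mkt | 4
BOS | 6 | 8 | Z2 | dave | fin | 8
After GROUP BY (2 rows):
cities.name | n
dave | 2
alice | 1
After ORDER BY (2 rows):
cities.name | n
alice | 1
dave | 2

== RESULT ==
cities.name | n
alice | 1
dave | 2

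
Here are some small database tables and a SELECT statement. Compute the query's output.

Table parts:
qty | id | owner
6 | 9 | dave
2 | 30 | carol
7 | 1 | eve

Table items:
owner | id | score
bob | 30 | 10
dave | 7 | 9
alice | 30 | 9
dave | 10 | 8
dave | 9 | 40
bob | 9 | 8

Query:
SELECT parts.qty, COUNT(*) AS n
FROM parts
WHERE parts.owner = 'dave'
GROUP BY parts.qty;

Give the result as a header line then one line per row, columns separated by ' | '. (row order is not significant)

== RESULT ==
parts.qty | n
6 | 1

Derivation:
After WHERE (1 rows):
parts.qty | parts.id | parts.owner
6 | 9 | dave
After GROUP BY (1 rows):
parts.qty | n
6 | 1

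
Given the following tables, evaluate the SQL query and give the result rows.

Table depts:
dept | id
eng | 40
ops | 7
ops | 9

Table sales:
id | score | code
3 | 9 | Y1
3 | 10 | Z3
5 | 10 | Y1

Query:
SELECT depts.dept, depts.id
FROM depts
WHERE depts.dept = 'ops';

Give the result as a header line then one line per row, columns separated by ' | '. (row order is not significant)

After WHERE (2 rows):
depts.dept | depts.id
ops | 7
ops | 9
After SELECT (2 rows):
depts.dept | depts.id
ops | 7
ops | 9

== RESULT ==
depts.dept | depts.id
ops | 7
ops | 9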